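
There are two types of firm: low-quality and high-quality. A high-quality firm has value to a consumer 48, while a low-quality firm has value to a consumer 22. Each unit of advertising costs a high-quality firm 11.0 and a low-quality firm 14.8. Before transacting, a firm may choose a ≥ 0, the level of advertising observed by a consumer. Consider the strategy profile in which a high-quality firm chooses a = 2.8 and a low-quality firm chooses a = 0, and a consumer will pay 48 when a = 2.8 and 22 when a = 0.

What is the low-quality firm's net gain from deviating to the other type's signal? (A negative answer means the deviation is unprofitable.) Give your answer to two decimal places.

Playing a = 0 the low-quality firm receives 22.
Deviating to a = 2.8 brings payment 48 at cost 14.8 × 2.8 = 41.44, netting 6.56.
Gain from deviating: 6.56 − 22 = -15.44.
The gain is negative, so the low-quality type's incentive-compatibility constraint is satisfied.

-15.44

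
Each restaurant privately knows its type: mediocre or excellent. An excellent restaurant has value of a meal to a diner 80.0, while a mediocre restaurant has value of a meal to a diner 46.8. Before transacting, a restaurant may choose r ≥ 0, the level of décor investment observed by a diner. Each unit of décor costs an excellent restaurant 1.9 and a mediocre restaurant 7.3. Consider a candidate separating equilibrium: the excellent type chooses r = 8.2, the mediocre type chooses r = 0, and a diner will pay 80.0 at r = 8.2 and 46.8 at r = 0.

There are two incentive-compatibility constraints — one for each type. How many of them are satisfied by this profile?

2

Excellent type: signal → 80.0 − 1.9 × 8.2 = 64.42; deviate to 0 → 46.8. IC holds (64.42 ≥ 46.8).
Mediocre type: stay at 0 → 46.8; mimic → 80.0 − 7.3 × 8.2 = 20.14. IC holds (46.8 ≥ 20.14).
2 of 2 constraints hold, so this is a separating equilibrium.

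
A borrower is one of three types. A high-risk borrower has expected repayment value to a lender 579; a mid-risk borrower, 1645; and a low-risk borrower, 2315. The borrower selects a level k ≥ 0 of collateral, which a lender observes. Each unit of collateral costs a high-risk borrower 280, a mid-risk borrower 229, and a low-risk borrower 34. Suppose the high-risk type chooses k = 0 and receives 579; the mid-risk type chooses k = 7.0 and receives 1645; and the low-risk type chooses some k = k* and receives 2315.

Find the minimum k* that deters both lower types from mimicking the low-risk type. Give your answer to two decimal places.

9.93

Mid-risk type (on-path payoff 1645 − 229×7.0 = 42) won't mimic when 42 ≥ 2315 − 229·k*, i.e. k* ≥ 9.93.
High-risk type (on-path payoff 579) won't mimic when 579 ≥ 2315 − 280·k*, i.e. k* ≥ 6.20.
Both must hold, so k* = max(6.20, 9.93) = 9.93. The mid-risk type's constraint binds.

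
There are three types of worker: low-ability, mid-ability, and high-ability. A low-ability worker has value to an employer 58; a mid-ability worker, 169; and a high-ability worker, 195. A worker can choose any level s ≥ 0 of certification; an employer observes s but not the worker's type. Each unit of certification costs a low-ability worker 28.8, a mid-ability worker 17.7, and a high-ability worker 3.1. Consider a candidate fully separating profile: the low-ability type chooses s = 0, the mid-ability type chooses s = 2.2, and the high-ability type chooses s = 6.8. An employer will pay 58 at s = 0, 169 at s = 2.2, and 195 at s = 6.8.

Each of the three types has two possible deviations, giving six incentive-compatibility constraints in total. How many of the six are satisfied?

5

Low-ability (own payoff 58): to s=2.2 gives 169 − 28.8×2.2 = 105.64 → profitable ✗; to s=6.8 gives 195 − 28.8×6.8 = -0.84 → no gain ✓.
High-ability (own payoff 195 − 3.1×6.8 = 173.92): to s=0 gives 58 → no gain ✓; to s=2.2 gives 169 − 3.1×2.2 = 162.18 → no gain ✓.
Mid-ability (own payoff 169 − 17.7×2.2 = 130.06): to s=0 gives 58 → no gain ✓; to s=6.8 gives 195 − 17.7×6.8 = 74.64 → no gain ✓.
5 of the 6 constraints hold; not an equilibrium.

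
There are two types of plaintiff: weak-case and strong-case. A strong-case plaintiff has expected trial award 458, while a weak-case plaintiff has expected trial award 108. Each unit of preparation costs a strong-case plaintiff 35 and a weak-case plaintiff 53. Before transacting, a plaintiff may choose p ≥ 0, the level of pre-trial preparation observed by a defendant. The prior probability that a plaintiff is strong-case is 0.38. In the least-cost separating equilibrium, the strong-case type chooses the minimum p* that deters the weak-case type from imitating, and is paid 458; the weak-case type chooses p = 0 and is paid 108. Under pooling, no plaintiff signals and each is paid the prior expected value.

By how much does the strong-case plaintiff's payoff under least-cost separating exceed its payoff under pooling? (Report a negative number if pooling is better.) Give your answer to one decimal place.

Least-cost separating signal: p* solves 108 = 458 − 53·p*, so p* = (458 − 108)/53 ≈ 6.6038.
Strong-case type's separating payoff: 458 − 35 × p* = 458 − 35 × (458 − 108)/53 = 458 − 12250/53 ≈ 226.868.
Pooling payoff: 0.38 × 458 + 0.62 × 108 = 241.
Difference: 226.868 − 241 = -14.132, i.e. -14.1 to one decimal place.
The strong-case type would prefer the pooling outcome.

-14.1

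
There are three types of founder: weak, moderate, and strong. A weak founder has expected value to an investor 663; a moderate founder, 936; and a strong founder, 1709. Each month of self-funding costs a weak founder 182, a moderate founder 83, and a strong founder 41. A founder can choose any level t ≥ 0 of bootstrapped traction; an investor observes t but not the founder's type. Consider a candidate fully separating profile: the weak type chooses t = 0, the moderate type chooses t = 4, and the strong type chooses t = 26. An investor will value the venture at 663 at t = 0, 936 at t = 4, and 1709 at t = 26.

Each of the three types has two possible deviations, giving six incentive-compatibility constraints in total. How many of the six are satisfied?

3

Strong (own payoff 1709 − 41×26 = 643): to t=0 gives 663 → profitable ✗; to t=4 gives 936 − 41×4 = 772 → profitable ✗.
Moderate (own payoff 936 − 83×4 = 604): to t=0 gives 663 → profitable ✗; to t=26 gives 1709 − 83×26 = -449 → no gain ✓.
Weak (own payoff 663): to t=4 gives 936 − 182×4 = 208 → no gain ✓; to t=26 gives 1709 − 182×26 = -3023 → no gain ✓.
3 of the 6 constraints hold; not an equilibrium.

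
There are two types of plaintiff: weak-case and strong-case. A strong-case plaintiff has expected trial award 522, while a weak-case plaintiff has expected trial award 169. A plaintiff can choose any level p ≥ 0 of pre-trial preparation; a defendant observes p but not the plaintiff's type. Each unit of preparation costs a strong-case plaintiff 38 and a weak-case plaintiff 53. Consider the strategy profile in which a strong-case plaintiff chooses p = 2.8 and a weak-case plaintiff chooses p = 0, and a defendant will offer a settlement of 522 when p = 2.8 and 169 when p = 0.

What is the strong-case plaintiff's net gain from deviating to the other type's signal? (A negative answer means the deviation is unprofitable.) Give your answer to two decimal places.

Playing p = 2.8 the strong-case plaintiff receives 522 − 38 × 2.8 = 415.6.
Deviating to p = 0 yields 169 instead.
Gain from deviating: 169 − 415.6 = -246.60.
The gain is negative, so the strong-case type's incentive-compatibility constraint is satisfied.

-246.60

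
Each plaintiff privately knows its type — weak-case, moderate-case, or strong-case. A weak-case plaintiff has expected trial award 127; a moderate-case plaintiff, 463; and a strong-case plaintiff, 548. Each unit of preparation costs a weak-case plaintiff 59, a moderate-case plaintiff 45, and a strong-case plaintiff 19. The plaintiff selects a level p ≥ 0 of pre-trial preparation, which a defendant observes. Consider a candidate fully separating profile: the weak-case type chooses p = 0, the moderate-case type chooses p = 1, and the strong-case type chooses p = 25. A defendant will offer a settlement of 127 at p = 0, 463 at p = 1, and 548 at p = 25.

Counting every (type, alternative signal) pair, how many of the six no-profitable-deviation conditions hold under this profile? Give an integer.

3

Weak-case (own payoff 127): to p=1 gives 463 − 59×1 = 404 → profitable ✗; to p=25 gives 548 − 59×25 = -927 → no gain ✓.
Moderate-case (own payoff 463 − 45×1 = 418): to p=0 gives 127 → no gain ✓; to p=25 gives 548 − 45×25 = -577 → no gain ✓.
Strong-case (own payoff 548 − 19×25 = 73): to p=0 gives 127 → profitable ✗; to p=1 gives 463 − 19×1 = 444 → profitable ✗.
3 of the 6 constraints hold; not an equilibrium.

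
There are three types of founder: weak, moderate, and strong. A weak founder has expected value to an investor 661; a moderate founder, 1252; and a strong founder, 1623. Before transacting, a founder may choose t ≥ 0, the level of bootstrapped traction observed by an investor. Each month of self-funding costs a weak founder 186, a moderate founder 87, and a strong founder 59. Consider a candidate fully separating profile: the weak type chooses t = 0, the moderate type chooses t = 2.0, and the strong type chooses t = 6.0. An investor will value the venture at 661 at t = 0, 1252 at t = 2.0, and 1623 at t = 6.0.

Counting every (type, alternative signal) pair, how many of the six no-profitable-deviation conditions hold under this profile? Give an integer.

Moderate (own payoff 1252 − 87×2.0 = 1078): to t=0 gives 661 → no gain ✓; to t=6.0 gives 1623 − 87×6.0 = 1101 → profitable ✗.
Strong (own payoff 1623 − 59×6.0 = 1269): to t=0 gives 661 → no gain ✓; to t=2.0 gives 1252 − 59×2.0 = 1134 → no gain ✓.
Weak (own payoff 661): to t=2.0 gives 1252 − 186×2.0 = 880 → profitable ✗; to t=6.0 gives 1623 − 186×6.0 = 507 → no gain ✓.
4 of the 6 constraints hold; not an equilibrium.

4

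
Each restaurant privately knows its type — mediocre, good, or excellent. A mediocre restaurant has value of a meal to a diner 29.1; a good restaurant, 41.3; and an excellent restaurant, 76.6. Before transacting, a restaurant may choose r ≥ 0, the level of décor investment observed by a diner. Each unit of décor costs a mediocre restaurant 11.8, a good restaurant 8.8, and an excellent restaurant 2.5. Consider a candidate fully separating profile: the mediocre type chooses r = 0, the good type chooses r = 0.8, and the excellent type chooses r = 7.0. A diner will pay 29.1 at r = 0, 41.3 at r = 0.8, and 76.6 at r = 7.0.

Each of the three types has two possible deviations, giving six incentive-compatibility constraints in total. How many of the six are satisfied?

Mediocre (own payoff 29.1): to r=0.8 gives 41.3 − 11.8×0.8 = 31.86 → profitable ✗; to r=7.0 gives 76.6 − 11.8×7.0 = -6 → no gain ✓.
Good (own payoff 41.3 − 8.8×0.8 = 34.26): to r=0 gives 29.1 → no gain ✓; to r=7.0 gives 76.6 − 8.8×7.0 = 15 → no gain ✓.
Excellent (own payoff 76.6 − 2.5×7.0 = 59.1): to r=0 gives 29.1 → no gain ✓; to r=0.8 gives 41.3 − 2.5×0.8 = 39.3 → no gain ✓.
5 of the 6 constraints hold; not an equilibrium.

5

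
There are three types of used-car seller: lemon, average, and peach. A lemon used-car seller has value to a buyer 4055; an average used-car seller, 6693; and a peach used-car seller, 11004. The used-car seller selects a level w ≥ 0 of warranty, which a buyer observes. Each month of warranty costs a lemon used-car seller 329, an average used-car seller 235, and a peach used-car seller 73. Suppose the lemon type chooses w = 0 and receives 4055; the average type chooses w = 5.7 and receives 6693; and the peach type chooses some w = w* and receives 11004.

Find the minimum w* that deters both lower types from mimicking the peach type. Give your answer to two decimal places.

Lemon type (on-path payoff 4055) won't mimic when 4055 ≥ 11004 − 329·w*, i.e. w* ≥ 21.12.
Average type (on-path payoff 6693 − 235×5.7 = 5353.5) won't mimic when 5353.5 ≥ 11004 − 235·w*, i.e. w* ≥ 24.04.
Both must hold, so w* = max(21.12, 24.04) = 24.04. The average type's constraint binds.

24.04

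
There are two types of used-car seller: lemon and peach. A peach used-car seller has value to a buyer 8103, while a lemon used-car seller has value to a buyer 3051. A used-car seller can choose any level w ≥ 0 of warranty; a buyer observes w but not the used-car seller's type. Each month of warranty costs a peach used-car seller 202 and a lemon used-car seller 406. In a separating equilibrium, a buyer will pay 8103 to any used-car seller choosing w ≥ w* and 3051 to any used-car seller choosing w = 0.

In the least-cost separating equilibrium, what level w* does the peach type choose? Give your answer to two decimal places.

A lemon used-car seller choosing w = 0 receives 3051.
Imitating at w* instead would pay 8103 at cost 406·w*, netting 8103 − 406·w*.
Indifference: 3051 = 8103 − 406·w*, so w* = (8103 − 3051) / 406 ≈ 12.44.
This is the lemon type's binding incentive-compatibility constraint; any w ≥ 12.44 sustains separation on that side.

12.44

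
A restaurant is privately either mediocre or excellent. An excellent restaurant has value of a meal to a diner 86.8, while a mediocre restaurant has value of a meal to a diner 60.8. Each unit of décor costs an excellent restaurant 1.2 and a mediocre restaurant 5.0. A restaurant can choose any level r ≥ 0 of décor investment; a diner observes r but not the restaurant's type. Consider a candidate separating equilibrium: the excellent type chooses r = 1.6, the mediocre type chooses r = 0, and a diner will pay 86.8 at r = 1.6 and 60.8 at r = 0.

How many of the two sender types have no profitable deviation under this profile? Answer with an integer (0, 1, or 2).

1

Excellent type: signal → 86.8 − 1.2 × 1.6 = 84.88; deviate to 0 → 60.8. IC holds (84.88 ≥ 60.8).
Mediocre type: stay at 0 → 60.8; mimic → 86.8 − 5.0 × 1.6 = 78.8. IC fails (60.8 < 78.8).
1 of 2 constraints hold, so this profile is not an equilibrium.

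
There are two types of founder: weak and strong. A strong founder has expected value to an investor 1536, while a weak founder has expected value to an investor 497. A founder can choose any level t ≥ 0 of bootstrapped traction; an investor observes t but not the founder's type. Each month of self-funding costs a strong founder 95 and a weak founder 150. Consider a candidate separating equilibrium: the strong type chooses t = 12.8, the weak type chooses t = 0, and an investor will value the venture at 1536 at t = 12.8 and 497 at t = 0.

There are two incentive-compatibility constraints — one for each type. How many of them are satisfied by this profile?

Weak type: stay at 0 → 497; mimic → 1536 − 150 × 12.8 = -384. IC holds (497 ≥ -384).
Strong type: signal → 1536 − 95 × 12.8 = 320; deviate to 0 → 497. IC fails (320 < 497).
1 of 2 constraints hold, so this profile is not an equilibrium.

1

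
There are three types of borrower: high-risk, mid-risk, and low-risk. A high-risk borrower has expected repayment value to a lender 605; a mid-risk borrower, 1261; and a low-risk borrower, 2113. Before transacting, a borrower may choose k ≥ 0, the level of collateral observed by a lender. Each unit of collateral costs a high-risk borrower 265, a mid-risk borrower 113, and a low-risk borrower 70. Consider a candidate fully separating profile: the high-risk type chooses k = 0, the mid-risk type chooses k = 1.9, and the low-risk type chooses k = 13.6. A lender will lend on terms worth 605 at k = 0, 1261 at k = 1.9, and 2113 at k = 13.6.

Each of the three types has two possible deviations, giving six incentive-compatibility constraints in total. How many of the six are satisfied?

High-risk (own payoff 605): to k=1.9 gives 1261 − 265×1.9 = 757.5 → profitable ✗; to k=13.6 gives 2113 − 265×13.6 = -1491 → no gain ✓.
Low-risk (own payoff 2113 − 70×13.6 = 1161): to k=0 gives 605 → no gain ✓; to k=1.9 gives 1261 − 70×1.9 = 1128 → no gain ✓.
Mid-risk (own payoff 1261 − 113×1.9 = 1046.3): to k=0 gives 605 → no gain ✓; to k=13.6 gives 2113 − 113×13.6 = 576.2 → no gain ✓.
5 of the 6 constraints hold; not an equilibrium.

5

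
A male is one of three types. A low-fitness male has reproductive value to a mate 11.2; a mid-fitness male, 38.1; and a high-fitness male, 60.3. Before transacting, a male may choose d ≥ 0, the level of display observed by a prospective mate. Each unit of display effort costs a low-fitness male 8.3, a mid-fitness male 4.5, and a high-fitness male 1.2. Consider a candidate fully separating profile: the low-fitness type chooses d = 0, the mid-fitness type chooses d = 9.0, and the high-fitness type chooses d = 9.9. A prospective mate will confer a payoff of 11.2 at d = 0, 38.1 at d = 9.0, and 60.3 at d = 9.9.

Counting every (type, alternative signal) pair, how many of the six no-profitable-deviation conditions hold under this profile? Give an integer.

Low-fitness (own payoff 11.2): to d=9.0 gives 38.1 − 8.3×9.0 = -36.6 → no gain ✓; to d=9.9 gives 60.3 − 8.3×9.9 = -21.87 → no gain ✓.
High-fitness (own payoff 60.3 − 1.2×9.9 = 48.42): to d=0 gives 11.2 → no gain ✓; to d=9.0 gives 38.1 − 1.2×9.0 = 27.3 → no gain ✓.
Mid-fitness (own payoff 38.1 − 4.5×9.0 = -2.4): to d=0 gives 11.2 → profitable ✗; to d=9.9 gives 60.3 − 4.5×9.9 = 15.75 → profitable ✗.
4 of the 6 constraints hold; not an equilibrium.

4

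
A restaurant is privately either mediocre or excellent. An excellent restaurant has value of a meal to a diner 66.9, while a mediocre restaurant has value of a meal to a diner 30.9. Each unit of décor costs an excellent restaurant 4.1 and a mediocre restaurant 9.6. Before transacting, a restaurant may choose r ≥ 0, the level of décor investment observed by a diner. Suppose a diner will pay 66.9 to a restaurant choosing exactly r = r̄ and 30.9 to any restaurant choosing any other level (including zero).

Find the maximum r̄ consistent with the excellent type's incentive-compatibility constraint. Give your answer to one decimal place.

Choosing r̄ yields the excellent type 66.9 − 4.1·r̄; choosing zero yields 30.9.
The excellent type is indifferent at 66.9 − 4.1·r̄ = 30.9, i.e. r̄ = (66.9 − 30.9) / 4.1 ≈ 8.8.
For any r̄ above 8.8 the excellent type would rather pool at zero, so separation collapses.

8.8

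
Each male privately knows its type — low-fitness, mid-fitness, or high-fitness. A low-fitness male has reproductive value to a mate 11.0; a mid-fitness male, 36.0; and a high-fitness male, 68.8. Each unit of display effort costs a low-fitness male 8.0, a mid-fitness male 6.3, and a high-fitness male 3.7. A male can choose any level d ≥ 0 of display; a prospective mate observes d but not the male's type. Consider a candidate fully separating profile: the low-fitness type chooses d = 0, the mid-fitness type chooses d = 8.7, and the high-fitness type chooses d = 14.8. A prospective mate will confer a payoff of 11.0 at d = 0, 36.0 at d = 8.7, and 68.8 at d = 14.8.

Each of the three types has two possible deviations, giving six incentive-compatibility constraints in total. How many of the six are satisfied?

Low-fitness (own payoff 11.0): to d=8.7 gives 36.0 − 8.0×8.7 = -33.6 → no gain ✓; to d=14.8 gives 68.8 − 8.0×14.8 = -49.6 → no gain ✓.
Mid-fitness (own payoff 36.0 − 6.3×8.7 = -18.81): to d=0 gives 11.0 → profitable ✗; to d=14.8 gives 68.8 − 6.3×14.8 = -24.44 → no gain ✓.
High-fitness (own payoff 68.8 − 3.7×14.8 = 14.04): to d=0 gives 11.0 → no gain ✓; to d=8.7 gives 36.0 − 3.7×8.7 = 3.81 → no gain ✓.
5 of the 6 constraints hold; not an equilibrium.

5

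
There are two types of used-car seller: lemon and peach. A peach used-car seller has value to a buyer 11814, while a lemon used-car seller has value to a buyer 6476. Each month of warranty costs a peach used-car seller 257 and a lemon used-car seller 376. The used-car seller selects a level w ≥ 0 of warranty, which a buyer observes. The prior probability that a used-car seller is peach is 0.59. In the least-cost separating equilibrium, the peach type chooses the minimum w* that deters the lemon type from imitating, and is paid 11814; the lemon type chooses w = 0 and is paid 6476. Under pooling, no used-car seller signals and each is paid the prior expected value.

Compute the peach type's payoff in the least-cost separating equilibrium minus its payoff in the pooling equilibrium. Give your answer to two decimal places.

Least-cost separating signal: w* solves 6476 = 11814 − 376·w*, so w* = (11814 − 6476)/376 ≈ 14.1968.
Peach type's separating payoff: 11814 − 257 × w* = 11814 − 257 × (11814 − 6476)/376 = 11814 − 1371866/376 ≈ 8165.4202.
Pooling payoff: 0.59 × 11814 + 0.41 × 6476 = 9625.42.
Difference: 8165.4202 − 9625.42 = -1459.9998, i.e. -1460.00 to two decimal places.
The peach type would prefer the pooling outcome.

-1460.00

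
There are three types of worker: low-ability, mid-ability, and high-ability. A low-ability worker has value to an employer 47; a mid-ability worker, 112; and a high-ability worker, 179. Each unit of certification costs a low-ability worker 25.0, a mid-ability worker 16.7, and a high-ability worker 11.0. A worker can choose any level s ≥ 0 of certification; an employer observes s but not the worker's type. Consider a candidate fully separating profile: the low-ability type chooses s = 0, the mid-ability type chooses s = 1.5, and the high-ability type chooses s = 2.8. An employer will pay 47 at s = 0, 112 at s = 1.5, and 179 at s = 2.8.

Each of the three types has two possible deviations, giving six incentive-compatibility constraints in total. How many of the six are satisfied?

High-ability (own payoff 179 − 11.0×2.8 = 148.2): to s=0 gives 47 → no gain ✓; to s=1.5 gives 112 − 11.0×1.5 = 95.5 → no gain ✓.
Mid-ability (own payoff 112 − 16.7×1.5 = 86.95): to s=0 gives 47 → no gain ✓; to s=2.8 gives 179 − 16.7×2.8 = 132.24 → profitable ✗.
Low-ability (own payoff 47): to s=1.5 gives 112 − 25.0×1.5 = 74.5 → profitable ✗; to s=2.8 gives 179 − 25.0×2.8 = 109 → profitable ✗.
3 of the 6 constraints hold; not an equilibrium.

3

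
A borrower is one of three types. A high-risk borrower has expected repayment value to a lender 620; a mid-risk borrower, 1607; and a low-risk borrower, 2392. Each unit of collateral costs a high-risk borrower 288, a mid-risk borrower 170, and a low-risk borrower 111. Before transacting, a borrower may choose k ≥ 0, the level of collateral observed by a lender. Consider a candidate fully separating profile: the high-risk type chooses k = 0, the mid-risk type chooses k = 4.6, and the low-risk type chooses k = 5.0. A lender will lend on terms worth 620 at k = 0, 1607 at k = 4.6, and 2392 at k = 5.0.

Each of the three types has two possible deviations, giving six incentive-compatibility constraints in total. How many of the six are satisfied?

4

Mid-risk (own payoff 1607 − 170×4.6 = 825): to k=0 gives 620 → no gain ✓; to k=5.0 gives 2392 − 170×5.0 = 1542 → profitable ✗.
High-risk (own payoff 620): to k=4.6 gives 1607 − 288×4.6 = 282.2 → no gain ✓; to k=5.0 gives 2392 − 288×5.0 = 952 → profitable ✗.
Low-risk (own payoff 2392 − 111×5.0 = 1837): to k=0 gives 620 → no gain ✓; to k=4.6 gives 1607 − 111×4.6 = 1096.4 → no gain ✓.
4 of the 6 constraints hold; not an equilibrium.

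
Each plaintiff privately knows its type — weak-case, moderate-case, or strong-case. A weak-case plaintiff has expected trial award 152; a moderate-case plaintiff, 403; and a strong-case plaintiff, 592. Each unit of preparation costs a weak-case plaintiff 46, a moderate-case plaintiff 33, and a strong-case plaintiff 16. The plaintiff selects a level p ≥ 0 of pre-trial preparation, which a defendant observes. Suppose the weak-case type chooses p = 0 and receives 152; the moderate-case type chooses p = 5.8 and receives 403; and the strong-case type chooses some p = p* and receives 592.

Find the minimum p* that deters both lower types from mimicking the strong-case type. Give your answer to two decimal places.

Weak-case type (on-path payoff 152) won't mimic when 152 ≥ 592 − 46·p*, i.e. p* ≥ 9.57.
Moderate-case type (on-path payoff 403 − 33×5.8 = 211.6) won't mimic when 211.6 ≥ 592 − 33·p*, i.e. p* ≥ 11.53.
Both must hold, so p* = max(9.57, 11.53) = 11.53. The moderate-case type's constraint binds.

11.53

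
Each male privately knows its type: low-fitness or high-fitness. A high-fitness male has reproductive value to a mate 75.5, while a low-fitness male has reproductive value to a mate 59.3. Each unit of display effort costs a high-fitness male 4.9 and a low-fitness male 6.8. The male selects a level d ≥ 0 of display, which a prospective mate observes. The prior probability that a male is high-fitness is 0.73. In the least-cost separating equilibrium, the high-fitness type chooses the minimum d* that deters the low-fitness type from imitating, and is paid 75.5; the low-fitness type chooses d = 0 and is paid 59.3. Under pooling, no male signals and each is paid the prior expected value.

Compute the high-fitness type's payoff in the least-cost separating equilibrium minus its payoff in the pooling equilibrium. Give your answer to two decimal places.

Least-cost separating signal: d* solves 59.3 = 75.5 − 6.8·d*, so d* = (75.5 − 59.3)/6.8 ≈ 2.3824.
High-fitness type's separating payoff: 75.5 − 4.9 × d* = 75.5 − 4.9 × (75.5 − 59.3)/6.8 = 75.5 − 79.38/6.8 ≈ 63.8265.
Pooling payoff: 0.73 × 75.5 + 0.27 × 59.3 = 71.126.
Difference: 63.8265 − 71.126 = -7.2995, i.e. -7.30 to two decimal places.
The high-fitness type would prefer the pooling outcome.

-7.30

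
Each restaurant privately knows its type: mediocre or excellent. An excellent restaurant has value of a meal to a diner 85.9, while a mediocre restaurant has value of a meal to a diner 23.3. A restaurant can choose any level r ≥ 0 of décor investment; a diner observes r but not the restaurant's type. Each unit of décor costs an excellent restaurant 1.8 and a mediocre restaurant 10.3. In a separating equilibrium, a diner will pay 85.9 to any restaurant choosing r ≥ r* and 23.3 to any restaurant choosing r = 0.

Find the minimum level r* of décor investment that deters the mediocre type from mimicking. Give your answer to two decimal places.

6.08

A mediocre restaurant choosing r = 0 receives 23.3.
Imitating at r* instead would pay 85.9 at cost 10.3·r*, netting 85.9 − 10.3·r*.
Indifference: 23.3 = 85.9 − 10.3·r*, so r* = (85.9 − 23.3) / 10.3 ≈ 6.08.
This is the mediocre type's binding incentive-compatibility constraint; any r ≥ 6.08 sustains separation on that side.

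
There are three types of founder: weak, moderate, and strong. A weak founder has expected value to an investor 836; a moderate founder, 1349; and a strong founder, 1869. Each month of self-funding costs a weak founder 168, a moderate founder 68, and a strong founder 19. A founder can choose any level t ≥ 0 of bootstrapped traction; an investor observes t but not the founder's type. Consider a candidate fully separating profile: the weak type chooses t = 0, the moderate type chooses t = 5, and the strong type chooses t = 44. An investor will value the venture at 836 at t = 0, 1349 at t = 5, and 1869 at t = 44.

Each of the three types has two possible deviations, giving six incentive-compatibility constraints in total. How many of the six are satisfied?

5

Strong (own payoff 1869 − 19×44 = 1033): to t=0 gives 836 → no gain ✓; to t=5 gives 1349 − 19×5 = 1254 → profitable ✗.
Weak (own payoff 836): to t=5 gives 1349 − 168×5 = 509 → no gain ✓; to t=44 gives 1869 − 168×44 = -5523 → no gain ✓.
Moderate (own payoff 1349 − 68×5 = 1009): to t=0 gives 836 → no gain ✓; to t=44 gives 1869 − 68×44 = -1123 → no gain ✓.
5 of the 6 constraints hold; not an equilibrium.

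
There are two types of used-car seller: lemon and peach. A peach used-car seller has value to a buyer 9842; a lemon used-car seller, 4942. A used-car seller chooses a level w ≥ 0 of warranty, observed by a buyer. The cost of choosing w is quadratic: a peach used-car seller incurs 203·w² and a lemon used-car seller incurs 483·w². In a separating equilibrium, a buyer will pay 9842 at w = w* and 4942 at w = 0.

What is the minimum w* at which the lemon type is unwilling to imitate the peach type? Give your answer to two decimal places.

3.19

The lemon type at w = 0 receives 4942; imitating at w* yields 9842 − 483·w*².
Indifference: 4942 = 9842 − 483·w*², so w*² = (9842 − 4942) / 483 ≈ 10.1449.
w* = √10.1449 ≈ 3.19.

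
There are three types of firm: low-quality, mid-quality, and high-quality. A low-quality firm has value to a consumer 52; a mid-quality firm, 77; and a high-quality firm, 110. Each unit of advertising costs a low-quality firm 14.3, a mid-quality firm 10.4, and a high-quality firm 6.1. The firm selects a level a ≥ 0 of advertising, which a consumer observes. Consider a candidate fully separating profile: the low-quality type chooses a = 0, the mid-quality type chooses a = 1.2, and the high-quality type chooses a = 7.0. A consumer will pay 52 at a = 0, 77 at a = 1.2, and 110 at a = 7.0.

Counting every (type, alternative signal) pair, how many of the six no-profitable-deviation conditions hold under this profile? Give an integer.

Low-quality (own payoff 52): to a=1.2 gives 77 − 14.3×1.2 = 59.84 → profitable ✗; to a=7.0 gives 110 − 14.3×7.0 = 9.9 → no gain ✓.
High-quality (own payoff 110 − 6.1×7.0 = 67.3): to a=0 gives 52 → no gain ✓; to a=1.2 gives 77 − 6.1×1.2 = 69.68 → profitable ✗.
Mid-quality (own payoff 77 − 10.4×1.2 = 64.52): to a=0 gives 52 → no gain ✓; to a=7.0 gives 110 − 10.4×7.0 = 37.2 → no gain ✓.
4 of the 6 constraints hold; not an equilibrium.

4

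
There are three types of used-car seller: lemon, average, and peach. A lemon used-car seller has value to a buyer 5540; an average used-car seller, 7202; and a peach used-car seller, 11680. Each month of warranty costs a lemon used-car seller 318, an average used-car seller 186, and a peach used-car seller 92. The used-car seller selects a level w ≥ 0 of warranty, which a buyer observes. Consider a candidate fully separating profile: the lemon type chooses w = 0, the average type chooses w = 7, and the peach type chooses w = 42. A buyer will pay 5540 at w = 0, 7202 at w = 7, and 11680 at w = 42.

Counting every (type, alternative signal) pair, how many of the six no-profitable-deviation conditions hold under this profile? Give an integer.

6

Peach (own payoff 11680 − 92×42 = 7816): to w=0 gives 5540 → no gain ✓; to w=7 gives 7202 − 92×7 = 6558 → no gain ✓.
Average (own payoff 7202 − 186×7 = 5900): to w=0 gives 5540 → no gain ✓; to w=42 gives 11680 − 186×42 = 3868 → no gain ✓.
Lemon (own payoff 5540): to w=7 gives 7202 − 318×7 = 4976 → no gain ✓; to w=42 gives 11680 − 318×42 = -1676 → no gain ✓.
6 of the 6 constraints hold; this profile is a separating equilibrium.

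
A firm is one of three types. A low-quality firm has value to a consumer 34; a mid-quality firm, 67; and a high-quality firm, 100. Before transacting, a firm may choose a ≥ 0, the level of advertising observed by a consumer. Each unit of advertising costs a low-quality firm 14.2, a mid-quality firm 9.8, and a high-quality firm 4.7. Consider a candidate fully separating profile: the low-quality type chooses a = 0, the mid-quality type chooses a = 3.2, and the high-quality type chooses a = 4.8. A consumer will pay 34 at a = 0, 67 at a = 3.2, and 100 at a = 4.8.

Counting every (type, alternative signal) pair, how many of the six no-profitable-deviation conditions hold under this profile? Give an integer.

High-quality (own payoff 100 − 4.7×4.8 = 77.44): to a=0 gives 34 → no gain ✓; to a=3.2 gives 67 − 4.7×3.2 = 51.96 → no gain ✓.
Mid-quality (own payoff 67 − 9.8×3.2 = 35.64): to a=0 gives 34 → no gain ✓; to a=4.8 gives 100 − 9.8×4.8 = 52.96 → profitable ✗.
Low-quality (own payoff 34): to a=3.2 gives 67 − 14.2×3.2 = 21.56 → no gain ✓; to a=4.8 gives 100 − 14.2×4.8 = 31.84 → no gain ✓.
5 of the 6 constraints hold; not an equilibrium.

5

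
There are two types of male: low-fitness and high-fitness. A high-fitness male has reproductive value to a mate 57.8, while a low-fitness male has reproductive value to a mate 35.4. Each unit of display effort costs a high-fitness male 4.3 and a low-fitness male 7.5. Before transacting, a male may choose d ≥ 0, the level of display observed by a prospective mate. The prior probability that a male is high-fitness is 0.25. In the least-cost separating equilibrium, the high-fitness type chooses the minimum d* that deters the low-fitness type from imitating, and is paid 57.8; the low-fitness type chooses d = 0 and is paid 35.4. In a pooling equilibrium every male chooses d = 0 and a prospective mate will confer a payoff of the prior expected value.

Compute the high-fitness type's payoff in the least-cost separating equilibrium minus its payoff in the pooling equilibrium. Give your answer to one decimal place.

Least-cost separating signal: d* solves 35.4 = 57.8 − 7.5·d*, so d* = (57.8 − 35.4)/7.5 ≈ 2.9867.
High-fitness type's separating payoff: 57.8 − 4.3 × d* = 57.8 − 4.3 × (57.8 − 35.4)/7.5 = 57.8 − 96.32/7.5 ≈ 44.957.
Pooling payoff: 0.25 × 57.8 + 0.75 × 35.4 = 41.
Difference: 44.957 − 41 = 3.957, i.e. 4.0 to one decimal place.
The high-fitness type prefers to separate.

4.0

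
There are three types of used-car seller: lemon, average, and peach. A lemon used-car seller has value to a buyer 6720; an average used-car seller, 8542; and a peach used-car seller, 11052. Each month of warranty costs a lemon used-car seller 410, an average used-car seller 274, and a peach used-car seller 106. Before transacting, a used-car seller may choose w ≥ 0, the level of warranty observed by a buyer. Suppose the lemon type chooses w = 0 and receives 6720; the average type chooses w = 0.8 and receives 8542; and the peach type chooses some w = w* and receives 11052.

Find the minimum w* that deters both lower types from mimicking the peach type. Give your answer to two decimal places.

10.57

Average type (on-path payoff 8542 − 274×0.8 = 8322.8) won't mimic when 8322.8 ≥ 11052 − 274·w*, i.e. w* ≥ 9.96.
Lemon type (on-path payoff 6720) won't mimic when 6720 ≥ 11052 − 410·w*, i.e. w* ≥ 10.57.
Both must hold, so w* = max(10.57, 9.96) = 10.57. The lemon type's constraint binds.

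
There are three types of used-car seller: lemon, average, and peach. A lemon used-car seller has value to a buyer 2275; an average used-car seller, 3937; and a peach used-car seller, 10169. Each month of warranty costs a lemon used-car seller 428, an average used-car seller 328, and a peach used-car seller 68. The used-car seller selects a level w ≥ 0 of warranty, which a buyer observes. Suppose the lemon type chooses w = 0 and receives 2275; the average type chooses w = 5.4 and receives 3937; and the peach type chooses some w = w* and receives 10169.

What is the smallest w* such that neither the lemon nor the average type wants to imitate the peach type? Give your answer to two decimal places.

24.40

Lemon type (on-path payoff 2275) won't mimic when 2275 ≥ 10169 − 428·w*, i.e. w* ≥ 18.44.
Average type (on-path payoff 3937 − 328×5.4 = 2165.8) won't mimic when 2165.8 ≥ 10169 − 328·w*, i.e. w* ≥ 24.40.
Both must hold, so w* = max(18.44, 24.40) = 24.40. The average type's constraint binds.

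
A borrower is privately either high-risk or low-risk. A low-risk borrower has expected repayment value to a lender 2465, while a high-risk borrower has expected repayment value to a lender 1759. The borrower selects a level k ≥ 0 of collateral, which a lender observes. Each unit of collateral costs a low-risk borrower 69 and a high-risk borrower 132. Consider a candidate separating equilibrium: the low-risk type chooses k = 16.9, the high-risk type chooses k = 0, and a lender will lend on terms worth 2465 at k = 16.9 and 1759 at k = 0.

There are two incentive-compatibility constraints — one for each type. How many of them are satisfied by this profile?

High-risk type: stay at 0 → 1759; mimic → 2465 − 132 × 16.9 = 234.2. IC holds (1759 ≥ 234.2).
Low-risk type: signal → 2465 − 69 × 16.9 = 1298.9; deviate to 0 → 1759. IC fails (1298.9 < 1759).
1 of 2 constraints hold, so this profile is not an equilibrium.

1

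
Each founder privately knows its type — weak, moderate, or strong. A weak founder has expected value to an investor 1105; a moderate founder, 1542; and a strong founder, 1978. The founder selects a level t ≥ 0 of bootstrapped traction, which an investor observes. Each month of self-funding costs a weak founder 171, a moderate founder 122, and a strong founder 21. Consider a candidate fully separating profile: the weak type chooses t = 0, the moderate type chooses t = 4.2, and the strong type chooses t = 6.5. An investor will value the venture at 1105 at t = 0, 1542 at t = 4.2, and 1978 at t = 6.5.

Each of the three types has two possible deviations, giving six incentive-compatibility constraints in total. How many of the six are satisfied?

4

Weak (own payoff 1105): to t=4.2 gives 1542 − 171×4.2 = 823.8 → no gain ✓; to t=6.5 gives 1978 − 171×6.5 = 866.5 → no gain ✓.
Strong (own payoff 1978 − 21×6.5 = 1841.5): to t=0 gives 1105 → no gain ✓; to t=4.2 gives 1542 − 21×4.2 = 1453.8 → no gain ✓.
Moderate (own payoff 1542 − 122×4.2 = 1029.6): to t=0 gives 1105 → profitable ✗; to t=6.5 gives 1978 − 122×6.5 = 1185 → profitable ✗.
4 of the 6 constraints hold; not an equilibrium.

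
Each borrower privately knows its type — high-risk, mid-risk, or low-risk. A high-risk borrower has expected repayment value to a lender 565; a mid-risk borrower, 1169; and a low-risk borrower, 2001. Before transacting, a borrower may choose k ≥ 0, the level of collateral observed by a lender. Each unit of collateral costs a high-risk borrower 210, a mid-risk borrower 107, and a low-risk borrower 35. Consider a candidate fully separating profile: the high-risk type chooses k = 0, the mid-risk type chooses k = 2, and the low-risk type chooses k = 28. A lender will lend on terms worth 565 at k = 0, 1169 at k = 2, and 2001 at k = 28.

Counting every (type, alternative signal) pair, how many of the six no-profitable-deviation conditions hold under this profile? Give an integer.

4

Low-risk (own payoff 2001 − 35×28 = 1021): to k=0 gives 565 → no gain ✓; to k=2 gives 1169 − 35×2 = 1099 → profitable ✗.
Mid-risk (own payoff 1169 − 107×2 = 955): to k=0 gives 565 → no gain ✓; to k=28 gives 2001 − 107×28 = -995 → no gain ✓.
High-risk (own payoff 565): to k=2 gives 1169 − 210×2 = 749 → profitable ✗; to k=28 gives 2001 − 210×28 = -3879 → no gain ✓.
4 of the 6 constraints hold; not an equilibrium.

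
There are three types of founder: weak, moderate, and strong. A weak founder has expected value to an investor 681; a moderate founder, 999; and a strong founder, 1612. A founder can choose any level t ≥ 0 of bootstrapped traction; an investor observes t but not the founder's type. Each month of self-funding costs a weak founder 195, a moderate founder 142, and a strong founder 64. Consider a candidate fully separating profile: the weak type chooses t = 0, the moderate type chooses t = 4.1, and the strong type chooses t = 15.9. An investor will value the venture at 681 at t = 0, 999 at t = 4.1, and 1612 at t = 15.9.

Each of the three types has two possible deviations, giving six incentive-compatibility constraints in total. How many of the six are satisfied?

3

Strong (own payoff 1612 − 64×15.9 = 594.4): to t=0 gives 681 → profitable ✗; to t=4.1 gives 999 − 64×4.1 = 736.6 → profitable ✗.
Moderate (own payoff 999 − 142×4.1 = 416.8): to t=0 gives 681 → profitable ✗; to t=15.9 gives 1612 − 142×15.9 = -645.8 → no gain ✓.
Weak (own payoff 681): to t=4.1 gives 999 − 195×4.1 = 199.5 → no gain ✓; to t=15.9 gives 1612 − 195×15.9 = -1488.5 → no gain ✓.
3 of the 6 constraints hold; not an equilibrium.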